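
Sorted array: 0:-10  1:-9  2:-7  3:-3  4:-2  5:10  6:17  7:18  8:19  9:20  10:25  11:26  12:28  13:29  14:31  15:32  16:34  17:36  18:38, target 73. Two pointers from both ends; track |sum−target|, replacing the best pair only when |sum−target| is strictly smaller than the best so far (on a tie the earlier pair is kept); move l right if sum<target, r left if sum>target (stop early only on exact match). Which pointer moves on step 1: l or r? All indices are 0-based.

[0,18] -10+38=28 d=45 * → l++

l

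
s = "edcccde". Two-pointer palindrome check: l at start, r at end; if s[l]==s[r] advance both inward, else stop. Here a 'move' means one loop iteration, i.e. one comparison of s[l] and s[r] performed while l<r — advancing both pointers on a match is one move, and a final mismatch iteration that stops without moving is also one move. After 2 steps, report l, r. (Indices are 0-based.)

[0,6] 'e'=='e' → l++,r--
[1,5] 'd'=='d' → l++,r--

l=2, r=4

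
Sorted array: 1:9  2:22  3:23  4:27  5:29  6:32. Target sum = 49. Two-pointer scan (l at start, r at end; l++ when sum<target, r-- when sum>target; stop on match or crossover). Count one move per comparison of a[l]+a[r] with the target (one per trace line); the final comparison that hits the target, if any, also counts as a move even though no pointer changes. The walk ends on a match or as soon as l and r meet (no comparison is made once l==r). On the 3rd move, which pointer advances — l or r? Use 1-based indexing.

[1,6] 9+32=41 <49 → l++
[2,6] 22+32=54 >49 → r--
[2,5] 22+29=51 >49 → r--

r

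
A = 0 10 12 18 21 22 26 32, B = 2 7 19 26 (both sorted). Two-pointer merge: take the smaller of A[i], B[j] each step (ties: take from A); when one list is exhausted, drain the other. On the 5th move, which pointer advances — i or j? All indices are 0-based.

[i=0,j=0] A[i]=0<=B[j]=2 take 0 → i++
[i=1,j=0] A[i]=10>B[j]=2 take 2 → j++
[i=1,j=1] A[i]=10>B[j]=7 take 7 → j++
[i=1,j=2] A[i]=10<=B[j]=19 take 10 → i++
[i=2,j=2] A[i]=12<=B[j]=19 take 12 → i++

i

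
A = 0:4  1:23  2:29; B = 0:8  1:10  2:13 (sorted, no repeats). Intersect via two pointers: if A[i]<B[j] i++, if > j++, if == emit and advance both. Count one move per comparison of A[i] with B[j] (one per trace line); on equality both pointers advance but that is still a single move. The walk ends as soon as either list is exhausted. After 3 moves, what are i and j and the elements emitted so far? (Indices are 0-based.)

i=0 j=0: 4<8, i++
i=1 j=0: 23>8, j++
i=1 j=1: 23>10, j++

i=1, j=2, emitted=[]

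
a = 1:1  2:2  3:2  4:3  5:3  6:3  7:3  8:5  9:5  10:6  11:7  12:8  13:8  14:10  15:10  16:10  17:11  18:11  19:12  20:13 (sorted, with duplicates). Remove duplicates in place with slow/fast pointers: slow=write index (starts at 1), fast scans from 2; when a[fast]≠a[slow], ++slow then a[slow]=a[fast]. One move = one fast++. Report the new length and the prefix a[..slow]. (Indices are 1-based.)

length 11; prefix = [1, 2, 3, 5, 6, 7, 8, 10, 11, 12, 13]

(s=1,f=2) a[fast]=2≠a[slow]=1 write a[2]=2 → slow++,fast++
(s=2,f=3) a[fast]=2=a[slow] dup → fast++
(s=2,f=4) a[fast]=3≠a[slow]=2 write a[3]=3 → slow++,fast++
(s=3,f=5) a[fast]=3=a[slow] dup → fast++
(s=3,f=6) a[fast]=3=a[slow] dup → fast++
(s=3,f=7) a[fast]=3=a[slow] dup → fast++
(s=3,f=8) a[fast]=5≠a[slow]=3 write a[4]=5 → slow++,fast++
(s=4,f=9) a[fast]=5=a[slow] dup → fast++
(s=4,f=10) a[fast]=6≠a[slow]=5 write a[5]=6 → slow++,fast++
(s=5,f=11) a[fast]=7≠a[slow]=6 write a[6]=7 → slow++,fast++
(s=6,f=12) a[fast]=8≠a[slow]=7 write a[7]=8 → slow++,fast++
(s=7,f=13) a[fast]=8=a[slow] dup → fast++
(s=7,f=14) a[fast]=10≠a[slow]=8 write a[8]=10 → slow++,fast++
(s=8,f=15) a[fast]=10=a[slow] dup → fast++
(s=8,f=16) a[fast]=10=a[slow] dup → fast++
(s=8,f=17) a[fast]=11≠a[slow]=10 write a[9]=11 → slow++,fast++
(s=9,f=18) a[fast]=11=a[slow] dup → fast++
(s=9,f=19) a[fast]=12≠a[slow]=11 write a[10]=12 → slow++,fast++
(s=10,f=20) a[fast]=13≠a[slow]=12 write a[11]=13 → slow++,fast++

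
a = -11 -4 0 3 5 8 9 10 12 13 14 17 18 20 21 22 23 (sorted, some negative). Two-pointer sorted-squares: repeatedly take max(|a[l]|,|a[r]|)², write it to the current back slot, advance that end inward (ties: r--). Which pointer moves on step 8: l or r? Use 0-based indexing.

[0,16] |-11|<=|23| out[16]=529 → r--
[0,15] |-11|<=|22| out[15]=484 → r--
[0,14] |-11|<=|21| out[14]=441 → r--
[0,13] |-11|<=|20| out[13]=400 → r--
[0,12] |-11|<=|18| out[12]=324 → r--
[0,11] |-11|<=|17| out[11]=289 → r--
[0,10] |-11|<=|14| out[10]=196 → r--
[0,9] |-11|<=|13| out[9]=169 → r--

r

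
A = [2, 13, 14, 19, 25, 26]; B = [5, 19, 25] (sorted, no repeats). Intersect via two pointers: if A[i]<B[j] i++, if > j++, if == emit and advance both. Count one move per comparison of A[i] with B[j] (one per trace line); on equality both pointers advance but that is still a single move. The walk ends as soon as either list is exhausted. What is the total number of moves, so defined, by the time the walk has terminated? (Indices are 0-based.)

6 moves

i=0 j=0: 2<5, i++
i=1 j=0: 13>5, j++
i=1 j=1: 13<19, i++
i=2 j=1: 14<19, i++
i=3 j=1: 19==19 emit, i++,j++
i=4 j=2: 25==25 emit, i++,j++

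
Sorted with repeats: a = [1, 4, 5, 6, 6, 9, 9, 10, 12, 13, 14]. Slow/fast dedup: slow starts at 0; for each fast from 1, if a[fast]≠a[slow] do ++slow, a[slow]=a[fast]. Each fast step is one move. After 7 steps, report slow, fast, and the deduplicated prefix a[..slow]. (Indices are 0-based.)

slow=0 fast=1: a[fast]=4≠a[slow]=1 write a[1]=4, slow++,fast++
slow=1 fast=2: a[fast]=5≠a[slow]=4 write a[2]=5, slow++,fast++
slow=2 fast=3: a[fast]=6≠a[slow]=5 write a[3]=6, slow++,fast++
slow=3 fast=4: a[fast]=6=a[slow] dup, fast++
slow=3 fast=5: a[fast]=9≠a[slow]=6 write a[4]=9, slow++,fast++
slow=4 fast=6: a[fast]=9=a[slow] dup, fast++
slow=4 fast=7: a[fast]=10≠a[slow]=9 write a[5]=10, slow++,fast++

slow=5, fast=8, prefix=[1, 4, 5, 6, 9, 10]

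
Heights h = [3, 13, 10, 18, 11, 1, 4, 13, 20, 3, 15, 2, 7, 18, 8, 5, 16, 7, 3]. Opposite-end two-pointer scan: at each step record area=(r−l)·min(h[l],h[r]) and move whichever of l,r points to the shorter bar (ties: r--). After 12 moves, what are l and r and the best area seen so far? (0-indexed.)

[0,18] min(3,3)*18=54 best=54 * → r--
[0,17] min(3,7)*17=51 best=54 → l++
[1,17] min(13,7)*16=112 best=112 * → r--
[1,16] min(13,16)*15=195 best=195 * → l++
[2,16] min(10,16)*14=140 best=195 → l++
[3,16] min(18,16)*13=208 best=208 * → r--
[3,15] min(18,5)*12=60 best=208 → r--
[3,14] min(18,8)*11=88 best=208 → r--
[3,13] min(18,18)*10=180 best=208 → r--
[3,12] min(18,7)*9=63 best=208 → r--
[3,11] min(18,2)*8=16 best=208 → r--
[3,10] min(18,15)*7=105 best=208 → r--

l=3, r=9, best area=208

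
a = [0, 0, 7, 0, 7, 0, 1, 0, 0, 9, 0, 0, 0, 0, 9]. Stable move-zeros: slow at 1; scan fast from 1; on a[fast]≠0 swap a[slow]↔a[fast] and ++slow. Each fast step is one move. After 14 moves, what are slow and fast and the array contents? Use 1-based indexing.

(s=1,f=1) a[fast]=0 → fast++
(s=1,f=2) a[fast]=0 → fast++
(s=1,f=3) a[fast]=7≠0 swap→a[1]=7 → slow++,fast++
(s=2,f=4) a[fast]=0 → fast++
(s=2,f=5) a[fast]=7≠0 swap→a[2]=7 → slow++,fast++
(s=3,f=6) a[fast]=0 → fast++
(s=3,f=7) a[fast]=1≠0 swap→a[3]=1 → slow++,fast++
(s=4,f=8) a[fast]=0 → fast++
(s=4,f=9) a[fast]=0 → fast++
(s=4,f=10) a[fast]=9≠0 swap→a[4]=9 → slow++,fast++
(s=5,f=11) a[fast]=0 → fast++
(s=5,f=12) a[fast]=0 → fast++
(s=5,f=13) a[fast]=0 → fast++
(s=5,f=14) a[fast]=0 → fast++

slow=5, fast=15, a=[7, 7, 1, 9, 0, 0, 0, 0, 0, 0, 0, 0, 0, 0, 9]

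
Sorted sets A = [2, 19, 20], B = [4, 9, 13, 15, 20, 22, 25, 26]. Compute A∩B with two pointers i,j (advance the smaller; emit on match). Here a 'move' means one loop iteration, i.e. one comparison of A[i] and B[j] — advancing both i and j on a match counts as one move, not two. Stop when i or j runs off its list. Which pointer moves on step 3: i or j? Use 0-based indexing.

j

[i=0,j=0] 2<4 → i++
[i=1,j=0] 19>4 → j++
[i=1,j=1] 19>9 → j++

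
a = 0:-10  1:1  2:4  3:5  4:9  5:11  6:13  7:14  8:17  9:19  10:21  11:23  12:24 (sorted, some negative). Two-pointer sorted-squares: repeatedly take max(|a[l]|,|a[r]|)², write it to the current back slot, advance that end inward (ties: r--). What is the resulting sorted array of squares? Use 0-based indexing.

[1, 16, 25, 81, 100, 121, 169, 196, 289, 361, 441, 529, 576]

[0,12] |-10|<=|24| out[12]=576 → r--
[0,11] |-10|<=|23| out[11]=529 → r--
[0,10] |-10|<=|21| out[10]=441 → r--
[0,9] |-10|<=|19| out[9]=361 → r--
[0,8] |-10|<=|17| out[8]=289 → r--
[0,7] |-10|<=|14| out[7]=196 → r--
[0,6] |-10|<=|13| out[6]=169 → r--
[0,5] |-10|<=|11| out[5]=121 → r--
[0,4] |-10|>|9| out[4]=100 → l++
[1,4] |1|<=|9| out[3]=81 → r--
[1,3] |1|<=|5| out[2]=25 → r--
[1,2] |1|<=|4| out[1]=16 → r--
[1,1] |1|<=|1| out[0]=1 → r--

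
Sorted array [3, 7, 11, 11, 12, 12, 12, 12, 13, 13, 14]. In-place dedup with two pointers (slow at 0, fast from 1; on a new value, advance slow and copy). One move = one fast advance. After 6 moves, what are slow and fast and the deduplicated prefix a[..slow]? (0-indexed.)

slow=3, fast=7, prefix=[3, 7, 11, 12]

slow=0 fast=1: a[fast]=7≠a[slow]=3 write a[1]=7, slow++,fast++
slow=1 fast=2: a[fast]=11≠a[slow]=7 write a[2]=11, slow++,fast++
slow=2 fast=3: a[fast]=11=a[slow] dup, fast++
slow=2 fast=4: a[fast]=12≠a[slow]=11 write a[3]=12, slow++,fast++
slow=3 fast=5: a[fast]=12=a[slow] dup, fast++
slow=3 fast=6: a[fast]=12=a[slow] dup, fast++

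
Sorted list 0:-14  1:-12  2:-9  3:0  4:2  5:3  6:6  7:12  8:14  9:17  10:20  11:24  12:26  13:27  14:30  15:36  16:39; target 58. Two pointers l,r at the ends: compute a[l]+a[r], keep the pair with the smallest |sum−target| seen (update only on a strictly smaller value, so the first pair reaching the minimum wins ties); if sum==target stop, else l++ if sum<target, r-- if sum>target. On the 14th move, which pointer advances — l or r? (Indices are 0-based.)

l

l=0 r=16: -14+39=25 d=33 *, l++
l=1 r=16: -12+39=27 d=31 *, l++
l=2 r=16: -9+39=30 d=28 *, l++
l=3 r=16: 0+39=39 d=19 *, l++
l=4 r=16: 2+39=41 d=17 *, l++
l=5 r=16: 3+39=42 d=16 *, l++
l=6 r=16: 6+39=45 d=13 *, l++
l=7 r=16: 12+39=51 d=7 *, l++
l=8 r=16: 14+39=53 d=5 *, l++
l=9 r=16: 17+39=56 d=2 *, l++
l=10 r=16: 20+39=59 d=1 *, r--
l=10 r=15: 20+36=56 d=2, l++
l=11 r=15: 24+36=60 d=2, r--
l=11 r=14: 24+30=54 d=4, l++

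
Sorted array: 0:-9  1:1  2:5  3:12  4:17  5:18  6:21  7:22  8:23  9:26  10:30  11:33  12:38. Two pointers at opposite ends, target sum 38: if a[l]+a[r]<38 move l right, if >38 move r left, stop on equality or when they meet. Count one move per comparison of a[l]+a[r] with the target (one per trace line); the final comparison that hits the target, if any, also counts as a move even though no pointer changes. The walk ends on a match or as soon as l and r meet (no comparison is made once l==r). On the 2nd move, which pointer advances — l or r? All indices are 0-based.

[0,12] -9+38=29 <38 → l++
[1,12] 1+38=39 >38 → r--

r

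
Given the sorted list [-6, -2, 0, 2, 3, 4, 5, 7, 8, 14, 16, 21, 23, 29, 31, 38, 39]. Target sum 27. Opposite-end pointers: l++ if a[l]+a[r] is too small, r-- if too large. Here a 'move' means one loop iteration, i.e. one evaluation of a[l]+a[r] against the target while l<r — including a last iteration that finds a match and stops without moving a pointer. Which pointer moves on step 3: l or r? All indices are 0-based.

l=0 r=16: -6+39=33 >27, r--
l=0 r=15: -6+38=32 >27, r--
l=0 r=14: -6+31=25 <27, l++

l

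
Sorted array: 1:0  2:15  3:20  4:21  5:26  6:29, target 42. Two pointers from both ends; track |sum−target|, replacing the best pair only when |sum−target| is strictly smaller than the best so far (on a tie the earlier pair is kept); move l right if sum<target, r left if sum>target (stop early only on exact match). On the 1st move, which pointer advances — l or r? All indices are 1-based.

[1,6] 0+29=29 d=13 * → l++

l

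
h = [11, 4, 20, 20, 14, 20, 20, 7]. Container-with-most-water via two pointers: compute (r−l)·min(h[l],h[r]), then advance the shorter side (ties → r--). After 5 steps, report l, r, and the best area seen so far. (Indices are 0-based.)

l=2, r=4, best area=80

[0,7] min(11,7)*7=49 best=49 * → r--
[0,6] min(11,20)*6=66 best=66 * → l++
[1,6] min(4,20)*5=20 best=66 → l++
[2,6] min(20,20)*4=80 best=80 * → r--
[2,5] min(20,20)*3=60 best=80 → r--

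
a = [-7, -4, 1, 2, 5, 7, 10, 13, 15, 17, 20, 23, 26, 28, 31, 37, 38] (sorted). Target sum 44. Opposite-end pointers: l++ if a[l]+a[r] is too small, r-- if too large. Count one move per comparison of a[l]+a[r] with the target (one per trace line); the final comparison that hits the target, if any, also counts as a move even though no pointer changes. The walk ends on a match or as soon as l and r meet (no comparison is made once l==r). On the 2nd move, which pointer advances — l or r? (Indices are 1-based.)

l

[1,17] -7+38=31 <44 → l++
[2,17] -4+38=34 <44 → l++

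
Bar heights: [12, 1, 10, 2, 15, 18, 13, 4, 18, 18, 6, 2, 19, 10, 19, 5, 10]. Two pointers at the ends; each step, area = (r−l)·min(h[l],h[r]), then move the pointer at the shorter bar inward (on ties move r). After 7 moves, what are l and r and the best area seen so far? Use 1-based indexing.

l=6, r=15, best area=168

[1,17] min(12,10)*16=160 best=160 * → r--
[1,16] min(12,5)*15=75 best=160 → r--
[1,15] min(12,19)*14=168 best=168 * → l++
[2,15] min(1,19)*13=13 best=168 → l++
[3,15] min(10,19)*12=120 best=168 → l++
[4,15] min(2,19)*11=22 best=168 → l++
[5,15] min(15,19)*10=150 best=168 → l++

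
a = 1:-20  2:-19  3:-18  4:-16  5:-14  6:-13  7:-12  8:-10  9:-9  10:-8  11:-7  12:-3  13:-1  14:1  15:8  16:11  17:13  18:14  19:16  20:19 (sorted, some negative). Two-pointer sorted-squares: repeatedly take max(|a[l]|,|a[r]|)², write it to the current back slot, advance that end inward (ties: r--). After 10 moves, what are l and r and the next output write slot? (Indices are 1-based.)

[1,20] |-20|>|19| out[20]=400 → l++
[2,20] |-19|<=|19| out[19]=361 → r--
[2,19] |-19|>|16| out[18]=361 → l++
[3,19] |-18|>|16| out[17]=324 → l++
[4,19] |-16|<=|16| out[16]=256 → r--
[4,18] |-16|>|14| out[15]=256 → l++
[5,18] |-14|<=|14| out[14]=196 → r--
[5,17] |-14|>|13| out[13]=196 → l++
[6,17] |-13|<=|13| out[12]=169 → r--
[6,16] |-13|>|11| out[11]=169 → l++

l=7, r=16, next write slot=10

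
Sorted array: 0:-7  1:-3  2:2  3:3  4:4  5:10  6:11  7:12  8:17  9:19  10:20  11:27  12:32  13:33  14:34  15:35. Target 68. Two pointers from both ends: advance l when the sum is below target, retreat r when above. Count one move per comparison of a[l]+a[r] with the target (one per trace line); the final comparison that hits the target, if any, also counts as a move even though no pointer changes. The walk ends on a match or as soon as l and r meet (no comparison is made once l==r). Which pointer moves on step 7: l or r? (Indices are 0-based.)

l=0 r=15: -7+35=28 <68, l++
l=1 r=15: -3+35=32 <68, l++
l=2 r=15: 2+35=37 <68, l++
l=3 r=15: 3+35=38 <68, l++
l=4 r=15: 4+35=39 <68, l++
l=5 r=15: 10+35=45 <68, l++
l=6 r=15: 11+35=46 <68, l++

l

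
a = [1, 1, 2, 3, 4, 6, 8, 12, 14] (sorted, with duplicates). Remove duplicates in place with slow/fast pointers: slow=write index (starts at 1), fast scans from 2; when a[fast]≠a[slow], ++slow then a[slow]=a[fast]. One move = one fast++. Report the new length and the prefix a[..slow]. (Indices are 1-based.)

slow=1 fast=2: a[fast]=1=a[slow] dup, fast++
slow=1 fast=3: a[fast]=2≠a[slow]=1 write a[2]=2, slow++,fast++
slow=2 fast=4: a[fast]=3≠a[slow]=2 write a[3]=3, slow++,fast++
slow=3 fast=5: a[fast]=4≠a[slow]=3 write a[4]=4, slow++,fast++
slow=4 fast=6: a[fast]=6≠a[slow]=4 write a[5]=6, slow++,fast++
slow=5 fast=7: a[fast]=8≠a[slow]=6 write a[6]=8, slow++,fast++
slow=6 fast=8: a[fast]=12≠a[slow]=8 write a[7]=12, slow++,fast++
slow=7 fast=9: a[fast]=14≠a[slow]=12 write a[8]=14, slow++,fast++

length 8; prefix = [1, 2, 3, 4, 6, 8, 12, 14]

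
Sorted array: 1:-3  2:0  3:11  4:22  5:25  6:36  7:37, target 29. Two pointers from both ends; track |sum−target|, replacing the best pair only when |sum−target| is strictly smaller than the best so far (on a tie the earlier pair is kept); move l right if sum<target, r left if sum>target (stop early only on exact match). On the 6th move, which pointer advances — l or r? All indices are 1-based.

r

[1,7] -3+37=34 d=5 * → r--
[1,6] -3+36=33 d=4 * → r--
[1,5] -3+25=22 d=7 → l++
[2,5] 0+25=25 d=4 → l++
[3,5] 11+25=36 d=7 → r--
[3,4] 11+22=33 d=4 → r--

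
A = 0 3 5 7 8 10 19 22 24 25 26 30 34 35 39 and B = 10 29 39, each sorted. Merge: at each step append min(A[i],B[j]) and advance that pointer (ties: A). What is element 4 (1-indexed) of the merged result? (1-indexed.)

merged[4] = 7

i=1 j=1: A[i]=0<=B[j]=10 take 0, i++
i=2 j=1: A[i]=3<=B[j]=10 take 3, i++
i=3 j=1: A[i]=5<=B[j]=10 take 5, i++
i=4 j=1: A[i]=7<=B[j]=10 take 7, i++
i=5 j=1: A[i]=8<=B[j]=10 take 8, i++
i=6 j=1: A[i]=10<=B[j]=10 take 10, i++
i=7 j=1: A[i]=19>B[j]=10 take 10, j++
i=7 j=2: A[i]=19<=B[j]=29 take 19, i++
i=8 j=2: A[i]=22<=B[j]=29 take 22, i++
i=9 j=2: A[i]=24<=B[j]=29 take 24, i++
i=10 j=2: A[i]=25<=B[j]=29 take 25, i++
i=11 j=2: A[i]=26<=B[j]=29 take 26, i++
i=12 j=2: A[i]=30>B[j]=29 take 29, j++
i=12 j=3: A[i]=30<=B[j]=39 take 30, i++
i=13 j=3: A[i]=34<=B[j]=39 take 34, i++
i=14 j=3: A[i]=35<=B[j]=39 take 35, i++
i=15 j=3: A[i]=39<=B[j]=39 take 39, i++
i=16 j=3: A done, take B[j]=39, j++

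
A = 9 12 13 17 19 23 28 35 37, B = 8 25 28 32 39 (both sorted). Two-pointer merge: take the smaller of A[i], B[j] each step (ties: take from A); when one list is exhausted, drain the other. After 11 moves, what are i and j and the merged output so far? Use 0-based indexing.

[i=0,j=0] A[i]=9>B[j]=8 take 8 → j++
[i=0,j=1] A[i]=9<=B[j]=25 take 9 → i++
[i=1,j=1] A[i]=12<=B[j]=25 take 12 → i++
[i=2,j=1] A[i]=13<=B[j]=25 take 13 → i++
[i=3,j=1] A[i]=17<=B[j]=25 take 17 → i++
[i=4,j=1] A[i]=19<=B[j]=25 take 19 → i++
[i=5,j=1] A[i]=23<=B[j]=25 take 23 → i++
[i=6,j=1] A[i]=28>B[j]=25 take 25 → j++
[i=6,j=2] A[i]=28<=B[j]=28 take 28 → i++
[i=7,j=2] A[i]=35>B[j]=28 take 28 → j++
[i=7,j=3] A[i]=35>B[j]=32 take 32 → j++

i=7, j=4, merged so far=[8, 9, 12, 13, 17, 19, 23, 25, 28, 28, 32]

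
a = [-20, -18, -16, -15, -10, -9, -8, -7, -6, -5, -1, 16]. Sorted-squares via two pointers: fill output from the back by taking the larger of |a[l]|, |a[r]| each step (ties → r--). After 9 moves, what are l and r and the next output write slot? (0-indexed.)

l=0 r=11: |-20|>|16| out[11]=400, l++
l=1 r=11: |-18|>|16| out[10]=324, l++
l=2 r=11: |-16|<=|16| out[9]=256, r--
l=2 r=10: |-16|>|-1| out[8]=256, l++
l=3 r=10: |-15|>|-1| out[7]=225, l++
l=4 r=10: |-10|>|-1| out[6]=100, l++
l=5 r=10: |-9|>|-1| out[5]=81, l++
l=6 r=10: |-8|>|-1| out[4]=64, l++
l=7 r=10: |-7|>|-1| out[3]=49, l++

l=8, r=10, next write slot=2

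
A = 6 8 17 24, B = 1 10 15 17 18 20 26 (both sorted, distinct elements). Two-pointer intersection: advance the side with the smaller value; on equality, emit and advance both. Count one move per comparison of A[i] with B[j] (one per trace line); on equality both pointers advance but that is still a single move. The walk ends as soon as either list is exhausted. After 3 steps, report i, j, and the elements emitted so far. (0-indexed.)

[i=0,j=0] 6>1 → j++
[i=0,j=1] 6<10 → i++
[i=1,j=1] 8<10 → i++

i=2, j=1, emitted=[]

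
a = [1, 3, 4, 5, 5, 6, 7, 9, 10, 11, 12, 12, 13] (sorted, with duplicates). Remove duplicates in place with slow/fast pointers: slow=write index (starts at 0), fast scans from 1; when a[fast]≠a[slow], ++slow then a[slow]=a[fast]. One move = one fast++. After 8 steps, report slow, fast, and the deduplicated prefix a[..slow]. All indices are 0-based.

slow=7, fast=9, prefix=[1, 3, 4, 5, 6, 7, 9, 10]

slow=0 fast=1: a[fast]=3≠a[slow]=1 write a[1]=3, slow++,fast++
slow=1 fast=2: a[fast]=4≠a[slow]=3 write a[2]=4, slow++,fast++
slow=2 fast=3: a[fast]=5≠a[slow]=4 write a[3]=5, slow++,fast++
slow=3 fast=4: a[fast]=5=a[slow] dup, fast++
slow=3 fast=5: a[fast]=6≠a[slow]=5 write a[4]=6, slow++,fast++
slow=4 fast=6: a[fast]=7≠a[slow]=6 write a[5]=7, slow++,fast++
slow=5 fast=7: a[fast]=9≠a[slow]=7 write a[6]=9, slow++,fast++
slow=6 fast=8: a[fast]=10≠a[slow]=9 write a[7]=10, slow++,fast++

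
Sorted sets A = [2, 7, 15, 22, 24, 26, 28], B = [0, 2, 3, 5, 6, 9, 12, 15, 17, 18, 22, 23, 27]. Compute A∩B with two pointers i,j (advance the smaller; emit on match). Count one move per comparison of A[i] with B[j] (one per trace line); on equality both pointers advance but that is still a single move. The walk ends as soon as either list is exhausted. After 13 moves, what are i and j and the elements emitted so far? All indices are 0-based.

i=4, j=12, emitted=[2, 15, 22]

i=0 j=0: 2>0, j++
i=0 j=1: 2==2 emit, i++,j++
i=1 j=2: 7>3, j++
i=1 j=3: 7>5, j++
i=1 j=4: 7>6, j++
i=1 j=5: 7<9, i++
i=2 j=5: 15>9, j++
i=2 j=6: 15>12, j++
i=2 j=7: 15==15 emit, i++,j++
i=3 j=8: 22>17, j++
i=3 j=9: 22>18, j++
i=3 j=10: 22==22 emit, i++,j++
i=4 j=11: 24>23, j++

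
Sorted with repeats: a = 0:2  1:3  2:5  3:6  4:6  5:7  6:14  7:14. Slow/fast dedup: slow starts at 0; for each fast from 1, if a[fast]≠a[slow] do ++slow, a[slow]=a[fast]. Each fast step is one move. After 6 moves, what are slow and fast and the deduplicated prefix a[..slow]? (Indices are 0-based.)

slow=5, fast=7, prefix=[2, 3, 5, 6, 7, 14]

(s=0,f=1) a[fast]=3≠a[slow]=2 write a[1]=3 → slow++,fast++
(s=1,f=2) a[fast]=5≠a[slow]=3 write a[2]=5 → slow++,fast++
(s=2,f=3) a[fast]=6≠a[slow]=5 write a[3]=6 → slow++,fast++
(s=3,f=4) a[fast]=6=a[slow] dup → fast++
(s=3,f=5) a[fast]=7≠a[slow]=6 write a[4]=7 → slow++,fast++
(s=4,f=6) a[fast]=14≠a[slow]=7 write a[5]=14 → slow++,fast++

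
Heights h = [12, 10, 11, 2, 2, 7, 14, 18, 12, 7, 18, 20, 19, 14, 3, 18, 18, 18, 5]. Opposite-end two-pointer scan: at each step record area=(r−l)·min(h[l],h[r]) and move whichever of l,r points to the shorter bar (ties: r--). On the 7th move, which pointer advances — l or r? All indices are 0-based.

[0,18] min(12,5)*18=90 best=90 * → r--
[0,17] min(12,18)*17=204 best=204 * → l++
[1,17] min(10,18)*16=160 best=204 → l++
[2,17] min(11,18)*15=165 best=204 → l++
[3,17] min(2,18)*14=28 best=204 → l++
[4,17] min(2,18)*13=26 best=204 → l++
[5,17] min(7,18)*12=84 best=204 → l++

l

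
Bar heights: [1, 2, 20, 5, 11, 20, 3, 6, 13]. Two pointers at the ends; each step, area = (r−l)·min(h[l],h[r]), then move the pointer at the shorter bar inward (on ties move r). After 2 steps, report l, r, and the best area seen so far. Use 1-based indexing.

[1,9] min(1,13)*8=8 best=8 * → l++
[2,9] min(2,13)*7=14 best=14 * → l++

l=3, r=9, best area=14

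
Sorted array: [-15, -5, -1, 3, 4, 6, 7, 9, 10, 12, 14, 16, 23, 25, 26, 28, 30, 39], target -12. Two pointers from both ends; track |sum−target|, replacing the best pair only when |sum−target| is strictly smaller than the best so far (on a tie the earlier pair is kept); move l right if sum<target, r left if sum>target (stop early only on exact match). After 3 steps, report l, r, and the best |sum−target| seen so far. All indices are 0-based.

[0,17] -15+39=24 d=36 * → r--
[0,16] -15+30=15 d=27 * → r--
[0,15] -15+28=13 d=25 * → r--

l=0, r=14, best |Δ|=25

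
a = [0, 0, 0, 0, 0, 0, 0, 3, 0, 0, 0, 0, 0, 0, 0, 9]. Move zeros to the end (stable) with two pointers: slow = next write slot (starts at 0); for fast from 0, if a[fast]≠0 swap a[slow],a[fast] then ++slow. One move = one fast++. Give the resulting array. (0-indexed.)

[3, 9, 0, 0, 0, 0, 0, 0, 0, 0, 0, 0, 0, 0, 0, 0]

(s=0,f=0) a[fast]=0 → fast++
(s=0,f=1) a[fast]=0 → fast++
(s=0,f=2) a[fast]=0 → fast++
(s=0,f=3) a[fast]=0 → fast++
(s=0,f=4) a[fast]=0 → fast++
(s=0,f=5) a[fast]=0 → fast++
(s=0,f=6) a[fast]=0 → fast++
(s=0,f=7) a[fast]=3≠0 swap→a[0]=3 → slow++,fast++
(s=1,f=8) a[fast]=0 → fast++
(s=1,f=9) a[fast]=0 → fast++
(s=1,f=10) a[fast]=0 → fast++
(s=1,f=11) a[fast]=0 → fast++
(s=1,f=12) a[fast]=0 → fast++
(s=1,f=13) a[fast]=0 → fast++
(s=1,f=14) a[fast]=0 → fast++
(s=1,f=15) a[fast]=9≠0 swap→a[1]=9 → slow++,fast++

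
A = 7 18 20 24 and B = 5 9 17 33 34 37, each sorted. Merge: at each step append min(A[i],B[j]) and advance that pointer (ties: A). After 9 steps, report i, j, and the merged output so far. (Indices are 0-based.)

i=4, j=5, merged so far=[5, 7, 9, 17, 18, 20, 24, 33, 34]

i=0 j=0: A[i]=7>B[j]=5 take 5, j++
i=0 j=1: A[i]=7<=B[j]=9 take 7, i++
i=1 j=1: A[i]=18>B[j]=9 take 9, j++
i=1 j=2: A[i]=18>B[j]=17 take 17, j++
i=1 j=3: A[i]=18<=B[j]=33 take 18, i++
i=2 j=3: A[i]=20<=B[j]=33 take 20, i++
i=3 j=3: A[i]=24<=B[j]=33 take 24, i++
i=4 j=3: A done, take B[j]=33, j++
i=4 j=4: A done, take B[j]=34, j++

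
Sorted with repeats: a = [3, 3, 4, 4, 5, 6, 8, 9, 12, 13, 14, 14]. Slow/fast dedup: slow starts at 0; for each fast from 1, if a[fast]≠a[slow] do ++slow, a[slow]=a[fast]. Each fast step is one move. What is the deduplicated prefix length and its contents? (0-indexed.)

(s=0,f=1) a[fast]=3=a[slow] dup → fast++
(s=0,f=2) a[fast]=4≠a[slow]=3 write a[1]=4 → slow++,fast++
(s=1,f=3) a[fast]=4=a[slow] dup → fast++
(s=1,f=4) a[fast]=5≠a[slow]=4 write a[2]=5 → slow++,fast++
(s=2,f=5) a[fast]=6≠a[slow]=5 write a[3]=6 → slow++,fast++
(s=3,f=6) a[fast]=8≠a[slow]=6 write a[4]=8 → slow++,fast++
(s=4,f=7) a[fast]=9≠a[slow]=8 write a[5]=9 → slow++,fast++
(s=5,f=8) a[fast]=12≠a[slow]=9 write a[6]=12 → slow++,fast++
(s=6,f=9) a[fast]=13≠a[slow]=12 write a[7]=13 → slow++,fast++
(s=7,f=10) a[fast]=14≠a[slow]=13 write a[8]=14 → slow++,fast++
(s=8,f=11) a[fast]=14=a[slow] dup → fast++

length 9; prefix = [3, 4, 5, 6, 8, 9, 12, 13, 14]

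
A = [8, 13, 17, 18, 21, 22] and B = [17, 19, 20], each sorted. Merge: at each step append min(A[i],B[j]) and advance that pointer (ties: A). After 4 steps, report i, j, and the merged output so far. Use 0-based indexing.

i=0 j=0: A[i]=8<=B[j]=17 take 8, i++
i=1 j=0: A[i]=13<=B[j]=17 take 13, i++
i=2 j=0: A[i]=17<=B[j]=17 take 17, i++
i=3 j=0: A[i]=18>B[j]=17 take 17, j++

i=3, j=1, merged so far=[8, 13, 17, 17]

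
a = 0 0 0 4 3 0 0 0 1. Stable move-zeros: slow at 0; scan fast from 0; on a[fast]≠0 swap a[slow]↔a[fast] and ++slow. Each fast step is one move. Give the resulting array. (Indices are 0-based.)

[4, 3, 1, 0, 0, 0, 0, 0, 0]

slow=0 fast=0: a[fast]=0, fast++
slow=0 fast=1: a[fast]=0, fast++
slow=0 fast=2: a[fast]=0, fast++
slow=0 fast=3: a[fast]=4≠0 swap→a[0]=4, slow++,fast++
slow=1 fast=4: a[fast]=3≠0 swap→a[1]=3, slow++,fast++
slow=2 fast=5: a[fast]=0, fast++
slow=2 fast=6: a[fast]=0, fast++
slow=2 fast=7: a[fast]=0, fast++
slow=2 fast=8: a[fast]=1≠0 swap→a[2]=1, slow++,fast++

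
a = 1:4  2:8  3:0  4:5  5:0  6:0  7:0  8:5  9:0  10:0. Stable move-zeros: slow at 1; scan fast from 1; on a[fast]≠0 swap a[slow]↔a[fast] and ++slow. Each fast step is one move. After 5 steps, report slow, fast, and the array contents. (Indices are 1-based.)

slow=1 fast=1: a[fast]=4≠0 swap→a[1]=4, slow++,fast++
slow=2 fast=2: a[fast]=8≠0 swap→a[2]=8, slow++,fast++
slow=3 fast=3: a[fast]=0, fast++
slow=3 fast=4: a[fast]=5≠0 swap→a[3]=5, slow++,fast++
slow=4 fast=5: a[fast]=0, fast++

slow=4, fast=6, a=[4, 8, 5, 0, 0, 0, 0, 5, 0, 0]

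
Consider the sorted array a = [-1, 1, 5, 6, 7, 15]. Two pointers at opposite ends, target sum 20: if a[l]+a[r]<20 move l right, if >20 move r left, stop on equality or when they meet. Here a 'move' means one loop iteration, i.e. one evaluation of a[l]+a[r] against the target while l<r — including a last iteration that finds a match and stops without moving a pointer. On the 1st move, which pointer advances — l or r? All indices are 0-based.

l

l=0 r=5: -1+15=14 <20, l++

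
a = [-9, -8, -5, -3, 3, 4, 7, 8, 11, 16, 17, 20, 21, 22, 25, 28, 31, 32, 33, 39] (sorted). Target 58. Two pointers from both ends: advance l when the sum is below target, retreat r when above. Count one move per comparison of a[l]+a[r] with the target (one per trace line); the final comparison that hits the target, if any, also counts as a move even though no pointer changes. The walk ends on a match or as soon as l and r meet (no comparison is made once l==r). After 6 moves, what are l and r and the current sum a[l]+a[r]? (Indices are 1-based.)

l=7, r=20, sum=46

l=1 r=20: -9+39=30 <58, l++
l=2 r=20: -8+39=31 <58, l++
l=3 r=20: -5+39=34 <58, l++
l=4 r=20: -3+39=36 <58, l++
l=5 r=20: 3+39=42 <58, l++
l=6 r=20: 4+39=43 <58, l++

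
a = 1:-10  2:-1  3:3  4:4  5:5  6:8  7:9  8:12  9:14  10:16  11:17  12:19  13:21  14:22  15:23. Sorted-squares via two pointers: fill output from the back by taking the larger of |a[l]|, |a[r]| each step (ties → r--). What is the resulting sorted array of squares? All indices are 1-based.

l=1 r=15: |-10|<=|23| out[15]=529, r--
l=1 r=14: |-10|<=|22| out[14]=484, r--
l=1 r=13: |-10|<=|21| out[13]=441, r--
l=1 r=12: |-10|<=|19| out[12]=361, r--
l=1 r=11: |-10|<=|17| out[11]=289, r--
l=1 r=10: |-10|<=|16| out[10]=256, r--
l=1 r=9: |-10|<=|14| out[9]=196, r--
l=1 r=8: |-10|<=|12| out[8]=144, r--
l=1 r=7: |-10|>|9| out[7]=100, l++
l=2 r=7: |-1|<=|9| out[6]=81, r--
l=2 r=6: |-1|<=|8| out[5]=64, r--
l=2 r=5: |-1|<=|5| out[4]=25, r--
l=2 r=4: |-1|<=|4| out[3]=16, r--
l=2 r=3: |-1|<=|3| out[2]=9, r--
l=2 r=2: |-1|<=|-1| out[1]=1, r--

[1, 9, 16, 25, 64, 81, 100, 144, 196, 256, 289, 361, 441, 484, 529]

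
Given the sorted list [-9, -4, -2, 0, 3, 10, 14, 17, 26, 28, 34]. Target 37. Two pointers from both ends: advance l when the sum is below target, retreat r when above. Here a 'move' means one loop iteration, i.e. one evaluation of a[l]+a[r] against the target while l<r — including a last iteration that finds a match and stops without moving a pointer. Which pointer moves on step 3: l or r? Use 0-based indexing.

l=0 r=10: -9+34=25 <37, l++
l=1 r=10: -4+34=30 <37, l++
l=2 r=10: -2+34=32 <37, l++

l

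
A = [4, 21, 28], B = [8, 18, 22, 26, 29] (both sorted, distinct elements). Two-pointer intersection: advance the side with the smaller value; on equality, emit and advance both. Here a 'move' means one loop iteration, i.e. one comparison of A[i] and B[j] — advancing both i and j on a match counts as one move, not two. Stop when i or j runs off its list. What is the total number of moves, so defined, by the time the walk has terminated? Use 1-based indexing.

7 moves

i=1 j=1: 4<8, i++
i=2 j=1: 21>8, j++
i=2 j=2: 21>18, j++
i=2 j=3: 21<22, i++
i=3 j=3: 28>22, j++
i=3 j=4: 28>26, j++
i=3 j=5: 28<29, i++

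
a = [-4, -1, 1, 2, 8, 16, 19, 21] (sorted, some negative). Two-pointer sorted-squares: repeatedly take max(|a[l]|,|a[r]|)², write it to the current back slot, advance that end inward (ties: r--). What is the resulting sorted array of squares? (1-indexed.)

[1,8] |-4|<=|21| out[8]=441 → r--
[1,7] |-4|<=|19| out[7]=361 → r--
[1,6] |-4|<=|16| out[6]=256 → r--
[1,5] |-4|<=|8| out[5]=64 → r--
[1,4] |-4|>|2| out[4]=16 → l++
[2,4] |-1|<=|2| out[3]=4 → r--
[2,3] |-1|<=|1| out[2]=1 → r--
[2,2] |-1|<=|-1| out[1]=1 → r--

[1, 1, 4, 16, 64, 256, 361, 441]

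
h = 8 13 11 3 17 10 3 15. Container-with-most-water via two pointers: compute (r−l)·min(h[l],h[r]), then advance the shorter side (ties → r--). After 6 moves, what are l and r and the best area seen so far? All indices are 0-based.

l=4, r=5, best area=78

l=0 r=7: min(8,15)*7=56 best=56 *, l++
l=1 r=7: min(13,15)*6=78 best=78 *, l++
l=2 r=7: min(11,15)*5=55 best=78, l++
l=3 r=7: min(3,15)*4=12 best=78, l++
l=4 r=7: min(17,15)*3=45 best=78, r--
l=4 r=6: min(17,3)*2=6 best=78, r--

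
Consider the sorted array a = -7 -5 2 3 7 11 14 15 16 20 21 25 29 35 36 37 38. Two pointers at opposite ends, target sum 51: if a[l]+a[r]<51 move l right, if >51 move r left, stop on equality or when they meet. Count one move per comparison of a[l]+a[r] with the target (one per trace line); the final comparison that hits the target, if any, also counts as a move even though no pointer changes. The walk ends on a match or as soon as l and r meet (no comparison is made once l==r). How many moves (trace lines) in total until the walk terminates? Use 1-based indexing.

8 moves

[1,17] -7+38=31 <51 → l++
[2,17] -5+38=33 <51 → l++
[3,17] 2+38=40 <51 → l++
[4,17] 3+38=41 <51 → l++
[5,17] 7+38=45 <51 → l++
[6,17] 11+38=49 <51 → l++
[7,17] 14+38=52 >51 → r--
[7,16] 14+37=51 → found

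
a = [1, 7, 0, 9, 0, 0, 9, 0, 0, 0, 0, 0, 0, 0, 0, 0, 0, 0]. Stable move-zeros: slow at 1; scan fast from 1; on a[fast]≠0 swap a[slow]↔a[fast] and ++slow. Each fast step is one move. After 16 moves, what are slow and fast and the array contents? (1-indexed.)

slow=5, fast=17, a=[1, 7, 9, 9, 0, 0, 0, 0, 0, 0, 0, 0, 0, 0, 0, 0, 0, 0]

slow=1 fast=1: a[fast]=1≠0 swap→a[1]=1, slow++,fast++
slow=2 fast=2: a[fast]=7≠0 swap→a[2]=7, slow++,fast++
slow=3 fast=3: a[fast]=0, fast++
slow=3 fast=4: a[fast]=9≠0 swap→a[3]=9, slow++,fast++
slow=4 fast=5: a[fast]=0, fast++
slow=4 fast=6: a[fast]=0, fast++
slow=4 fast=7: a[fast]=9≠0 swap→a[4]=9, slow++,fast++
slow=5 fast=8: a[fast]=0, fast++
slow=5 fast=9: a[fast]=0, fast++
slow=5 fast=10: a[fast]=0, fast++
slow=5 fast=11: a[fast]=0, fast++
slow=5 fast=12: a[fast]=0, fast++
slow=5 fast=13: a[fast]=0, fast++
slow=5 fast=14: a[fast]=0, fast++
slow=5 fast=15: a[fast]=0, fast++
slow=5 fast=16: a[fast]=0, fast++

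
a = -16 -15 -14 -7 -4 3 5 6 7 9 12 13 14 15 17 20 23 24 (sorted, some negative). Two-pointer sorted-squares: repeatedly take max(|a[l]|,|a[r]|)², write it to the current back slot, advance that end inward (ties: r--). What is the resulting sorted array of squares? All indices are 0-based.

[9, 16, 25, 36, 49, 49, 81, 144, 169, 196, 196, 225, 225, 256, 289, 400, 529, 576]

l=0 r=17: |-16|<=|24| out[17]=576, r--
l=0 r=16: |-16|<=|23| out[16]=529, r--
l=0 r=15: |-16|<=|20| out[15]=400, r--
l=0 r=14: |-16|<=|17| out[14]=289, r--
l=0 r=13: |-16|>|15| out[13]=256, l++
l=1 r=13: |-15|<=|15| out[12]=225, r--
l=1 r=12: |-15|>|14| out[11]=225, l++
l=2 r=12: |-14|<=|14| out[10]=196, r--
l=2 r=11: |-14|>|13| out[9]=196, l++
l=3 r=11: |-7|<=|13| out[8]=169, r--
l=3 r=10: |-7|<=|12| out[7]=144, r--
l=3 r=9: |-7|<=|9| out[6]=81, r--
l=3 r=8: |-7|<=|7| out[5]=49, r--
l=3 r=7: |-7|>|6| out[4]=49, l++
l=4 r=7: |-4|<=|6| out[3]=36, r--
l=4 r=6: |-4|<=|5| out[2]=25, r--
l=4 r=5: |-4|>|3| out[1]=16, l++
l=5 r=5: |3|<=|3| out[0]=9, r--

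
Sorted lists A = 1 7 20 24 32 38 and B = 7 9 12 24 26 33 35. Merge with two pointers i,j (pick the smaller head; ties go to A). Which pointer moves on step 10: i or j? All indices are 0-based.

i

i=0 j=0: A[i]=1<=B[j]=7 take 1, i++
i=1 j=0: A[i]=7<=B[j]=7 take 7, i++
i=2 j=0: A[i]=20>B[j]=7 take 7, j++
i=2 j=1: A[i]=20>B[j]=9 take 9, j++
i=2 j=2: A[i]=20>B[j]=12 take 12, j++
i=2 j=3: A[i]=20<=B[j]=24 take 20, i++
i=3 j=3: A[i]=24<=B[j]=24 take 24, i++
i=4 j=3: A[i]=32>B[j]=24 take 24, j++
i=4 j=4: A[i]=32>B[j]=26 take 26, j++
i=4 j=5: A[i]=32<=B[j]=33 take 32, i++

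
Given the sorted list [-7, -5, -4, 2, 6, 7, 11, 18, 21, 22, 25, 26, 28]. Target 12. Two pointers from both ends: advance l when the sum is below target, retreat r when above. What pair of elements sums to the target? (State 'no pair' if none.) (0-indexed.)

no pair

[0,12] -7+28=21 >12 → r--
[0,11] -7+26=19 >12 → r--
[0,10] -7+25=18 >12 → r--
[0,9] -7+22=15 >12 → r--
[0,8] -7+21=14 >12 → r--
[0,7] -7+18=11 <12 → l++
[1,7] -5+18=13 >12 → r--
[1,6] -5+11=6 <12 → l++
[2,6] -4+11=7 <12 → l++
[3,6] 2+11=13 >12 → r--
[3,5] 2+7=9 <12 → l++
[4,5] 6+7=13 >12 → r--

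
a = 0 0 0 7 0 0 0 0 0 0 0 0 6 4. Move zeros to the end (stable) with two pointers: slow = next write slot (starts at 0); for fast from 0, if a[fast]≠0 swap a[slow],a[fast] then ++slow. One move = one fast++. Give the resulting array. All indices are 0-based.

[7, 6, 4, 0, 0, 0, 0, 0, 0, 0, 0, 0, 0, 0]

slow=0 fast=0: a[fast]=0, fast++
slow=0 fast=1: a[fast]=0, fast++
slow=0 fast=2: a[fast]=0, fast++
slow=0 fast=3: a[fast]=7≠0 swap→a[0]=7, slow++,fast++
slow=1 fast=4: a[fast]=0, fast++
slow=1 fast=5: a[fast]=0, fast++
slow=1 fast=6: a[fast]=0, fast++
slow=1 fast=7: a[fast]=0, fast++
slow=1 fast=8: a[fast]=0, fast++
slow=1 fast=9: a[fast]=0, fast++
slow=1 fast=10: a[fast]=0, fast++
slow=1 fast=11: a[fast]=0, fast++
slow=1 fast=12: a[fast]=6≠0 swap→a[1]=6, slow++,fast++
slow=2 fast=13: a[fast]=4≠0 swap→a[2]=4, slow++,fast++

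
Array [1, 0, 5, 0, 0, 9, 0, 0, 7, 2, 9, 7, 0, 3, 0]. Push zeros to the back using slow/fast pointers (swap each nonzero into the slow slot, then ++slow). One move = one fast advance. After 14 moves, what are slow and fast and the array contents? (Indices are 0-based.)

slow=8, fast=14, a=[1, 5, 9, 7, 2, 9, 7, 3, 0, 0, 0, 0, 0, 0, 0]

(s=0,f=0) a[fast]=1≠0 swap→a[0]=1 → slow++,fast++
(s=1,f=1) a[fast]=0 → fast++
(s=1,f=2) a[fast]=5≠0 swap→a[1]=5 → slow++,fast++
(s=2,f=3) a[fast]=0 → fast++
(s=2,f=4) a[fast]=0 → fast++
(s=2,f=5) a[fast]=9≠0 swap→a[2]=9 → slow++,fast++
(s=3,f=6) a[fast]=0 → fast++
(s=3,f=7) a[fast]=0 → fast++
(s=3,f=8) a[fast]=7≠0 swap→a[3]=7 → slow++,fast++
(s=4,f=9) a[fast]=2≠0 swap→a[4]=2 → slow++,fast++
(s=5,f=10) a[fast]=9≠0 swap→a[5]=9 → slow++,fast++
(s=6,f=11) a[fast]=7≠0 swap→a[6]=7 → slow++,fast++
(s=7,f=12) a[fast]=0 → fast++
(s=7,f=13) a[fast]=3≠0 swap→a[7]=3 → slow++,fast++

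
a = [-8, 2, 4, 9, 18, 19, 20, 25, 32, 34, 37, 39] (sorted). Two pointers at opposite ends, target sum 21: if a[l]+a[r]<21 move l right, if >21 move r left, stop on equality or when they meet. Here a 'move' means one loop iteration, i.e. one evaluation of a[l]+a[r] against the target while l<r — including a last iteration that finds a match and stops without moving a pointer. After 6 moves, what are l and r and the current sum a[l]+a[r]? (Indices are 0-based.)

[0,11] -8+39=31 >21 → r--
[0,10] -8+37=29 >21 → r--
[0,9] -8+34=26 >21 → r--
[0,8] -8+32=24 >21 → r--
[0,7] -8+25=17 <21 → l++
[1,7] 2+25=27 >21 → r--

l=1, r=6, sum=22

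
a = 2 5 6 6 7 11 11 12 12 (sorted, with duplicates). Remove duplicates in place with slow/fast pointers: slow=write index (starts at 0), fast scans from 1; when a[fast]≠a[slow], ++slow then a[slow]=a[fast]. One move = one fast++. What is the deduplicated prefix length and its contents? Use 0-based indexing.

(s=0,f=1) a[fast]=5≠a[slow]=2 write a[1]=5 → slow++,fast++
(s=1,f=2) a[fast]=6≠a[slow]=5 write a[2]=6 → slow++,fast++
(s=2,f=3) a[fast]=6=a[slow] dup → fast++
(s=2,f=4) a[fast]=7≠a[slow]=6 write a[3]=7 → slow++,fast++
(s=3,f=5) a[fast]=11≠a[slow]=7 write a[4]=11 → slow++,fast++
(s=4,f=6) a[fast]=11=a[slow] dup → fast++
(s=4,f=7) a[fast]=12≠a[slow]=11 write a[5]=12 → slow++,fast++
(s=5,f=8) a[fast]=12=a[slow] dup → fast++

length 6; prefix = [2, 5, 6, 7, 11, 12]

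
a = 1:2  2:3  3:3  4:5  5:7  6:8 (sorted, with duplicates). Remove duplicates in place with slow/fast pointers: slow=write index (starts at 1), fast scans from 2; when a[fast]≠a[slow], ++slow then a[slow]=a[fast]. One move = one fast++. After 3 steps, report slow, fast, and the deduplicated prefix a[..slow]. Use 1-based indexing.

slow=3, fast=5, prefix=[2, 3, 5]

slow=1 fast=2: a[fast]=3≠a[slow]=2 write a[2]=3, slow++,fast++
slow=2 fast=3: a[fast]=3=a[slow] dup, fast++
slow=2 fast=4: a[fast]=5≠a[slow]=3 write a[3]=5, slow++,fast++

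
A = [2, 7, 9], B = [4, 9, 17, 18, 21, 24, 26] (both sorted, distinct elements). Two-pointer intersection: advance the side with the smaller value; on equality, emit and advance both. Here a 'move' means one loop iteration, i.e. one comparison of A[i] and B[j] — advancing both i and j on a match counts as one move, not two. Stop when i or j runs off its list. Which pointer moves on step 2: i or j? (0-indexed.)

j

[i=0,j=0] 2<4 → i++
[i=1,j=0] 7>4 → j++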